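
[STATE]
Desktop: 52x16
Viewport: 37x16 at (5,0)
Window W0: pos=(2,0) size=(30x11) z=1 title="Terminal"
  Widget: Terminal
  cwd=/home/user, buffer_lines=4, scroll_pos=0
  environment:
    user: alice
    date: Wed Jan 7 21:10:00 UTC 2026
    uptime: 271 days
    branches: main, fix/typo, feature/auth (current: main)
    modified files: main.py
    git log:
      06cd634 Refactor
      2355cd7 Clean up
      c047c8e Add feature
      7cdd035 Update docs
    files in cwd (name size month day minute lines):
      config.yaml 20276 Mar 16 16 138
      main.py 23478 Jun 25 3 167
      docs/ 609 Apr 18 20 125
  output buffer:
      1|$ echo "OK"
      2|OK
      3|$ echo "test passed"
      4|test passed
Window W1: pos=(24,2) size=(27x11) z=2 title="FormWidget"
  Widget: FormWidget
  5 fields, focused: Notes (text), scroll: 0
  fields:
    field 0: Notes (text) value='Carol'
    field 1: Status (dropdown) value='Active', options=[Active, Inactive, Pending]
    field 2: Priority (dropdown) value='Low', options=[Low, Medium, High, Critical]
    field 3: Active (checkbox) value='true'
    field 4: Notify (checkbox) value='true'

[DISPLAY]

━━━━━━━━━━━━━━━━━━━━━━━━━━┓          
erminal                   ┃          
───────────────────┏━━━━━━━━━━━━━━━━━
echo "OK"          ┃ FormWidget      
                   ┠─────────────────
echo "test passed" ┃> Notes:      [Ca
st passed          ┃  Status:     [Ac
█                  ┃  Priority:   [Lo
                   ┃  Active:     [x]
                   ┃  Notify:     [x]
━━━━━━━━━━━━━━━━━━━┃                 
                   ┃                 
                   ┗━━━━━━━━━━━━━━━━━
                                     
                                     
                                     


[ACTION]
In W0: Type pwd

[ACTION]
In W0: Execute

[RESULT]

━━━━━━━━━━━━━━━━━━━━━━━━━━┓          
erminal                   ┃          
───────────────────┏━━━━━━━━━━━━━━━━━
echo "OK"          ┃ FormWidget      
                   ┠─────────────────
echo "test passed" ┃> Notes:      [Ca
st passed          ┃  Status:     [Ac
pwd                ┃  Priority:   [Lo
ome/user           ┃  Active:     [x]
█                  ┃  Notify:     [x]
━━━━━━━━━━━━━━━━━━━┃                 
                   ┃                 
                   ┗━━━━━━━━━━━━━━━━━
                                     
                                     
                                     


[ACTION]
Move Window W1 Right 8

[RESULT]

━━━━━━━━━━━━━━━━━━━━━━━━━━┓          
erminal                   ┃          
────────────────────┏━━━━━━━━━━━━━━━━
echo "OK"           ┃ FormWidget     
                    ┠────────────────
echo "test passed"  ┃> Notes:      [C
st passed           ┃  Status:     [A
pwd                 ┃  Priority:   [L
ome/user            ┃  Active:     [x
█                   ┃  Notify:     [x
━━━━━━━━━━━━━━━━━━━━┃                
                    ┃                
                    ┗━━━━━━━━━━━━━━━━
                                     
                                     
                                     


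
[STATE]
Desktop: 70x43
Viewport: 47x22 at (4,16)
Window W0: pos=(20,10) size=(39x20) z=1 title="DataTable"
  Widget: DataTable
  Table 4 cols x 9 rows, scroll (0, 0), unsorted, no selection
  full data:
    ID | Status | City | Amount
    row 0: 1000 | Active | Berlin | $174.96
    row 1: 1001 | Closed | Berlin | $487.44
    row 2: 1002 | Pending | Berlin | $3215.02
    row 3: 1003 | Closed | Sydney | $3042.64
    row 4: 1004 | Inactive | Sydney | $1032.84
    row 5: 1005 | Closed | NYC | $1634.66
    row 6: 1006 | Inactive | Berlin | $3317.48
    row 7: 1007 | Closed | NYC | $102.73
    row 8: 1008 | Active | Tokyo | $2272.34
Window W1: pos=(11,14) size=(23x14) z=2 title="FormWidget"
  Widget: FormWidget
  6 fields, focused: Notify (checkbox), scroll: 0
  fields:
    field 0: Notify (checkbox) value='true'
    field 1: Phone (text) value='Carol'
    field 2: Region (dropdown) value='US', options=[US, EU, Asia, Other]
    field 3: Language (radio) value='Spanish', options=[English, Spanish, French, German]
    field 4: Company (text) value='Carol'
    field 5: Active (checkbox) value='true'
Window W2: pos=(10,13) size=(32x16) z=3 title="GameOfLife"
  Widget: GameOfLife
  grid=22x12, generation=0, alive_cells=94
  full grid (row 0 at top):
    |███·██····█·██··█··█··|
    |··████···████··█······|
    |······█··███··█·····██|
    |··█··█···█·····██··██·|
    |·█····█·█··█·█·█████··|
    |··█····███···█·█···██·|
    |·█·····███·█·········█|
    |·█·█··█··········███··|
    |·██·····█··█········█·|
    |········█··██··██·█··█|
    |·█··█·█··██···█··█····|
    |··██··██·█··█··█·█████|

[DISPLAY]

      ┃Gen: 0                        ┃$487.44  
      ┃███·██····█·██··█··█··        ┃$3215.02 
      ┃··████···████··█······        ┃$3042.64 
      ┃······█··███··█·····██        ┃$1032.84 
      ┃··█··█···█·····██··██·        ┃$1634.66 
      ┃·█····█·█··█·█·█████··        ┃$3317.48 
      ┃··█····███···█·█···██·        ┃$102.73  
      ┃·█·····███·█·········█        ┃$2272.34 
      ┃·█·█··█··········███··        ┃         
      ┃·██·····█··█········█·        ┃         
      ┃········█··██··██·█··█        ┃         
      ┃·█··█·█··██···█··█····        ┃         
      ┗━━━━━━━━━━━━━━━━━━━━━━━━━━━━━━┛         
                ┗━━━━━━━━━━━━━━━━━━━━━━━━━━━━━━
                                               
                                               
                                               
                                               
                                               
                                               
                                               
                                               


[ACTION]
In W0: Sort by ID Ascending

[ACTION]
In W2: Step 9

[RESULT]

      ┃Gen: 9                        ┃$487.44  
      ┃···········██····█····        ┃$3215.02 
      ┃·█·········█·····█····        ┃$3042.64 
      ┃·█·····██··█··········        ┃$1032.84 
      ┃··█····██···██········        ┃$1634.66 
      ┃·················█·█··        ┃$3317.48 
      ┃······················        ┃$102.73  
      ┃·················█·█··        ┃$2272.34 
      ┃······················        ┃         
      ┃········█·············        ┃         
      ┃········██········██··        ┃         
      ┃········█·········██··        ┃         
      ┗━━━━━━━━━━━━━━━━━━━━━━━━━━━━━━┛         
                ┗━━━━━━━━━━━━━━━━━━━━━━━━━━━━━━
                                               
                                               
                                               
                                               
                                               
                                               
                                               
                                               


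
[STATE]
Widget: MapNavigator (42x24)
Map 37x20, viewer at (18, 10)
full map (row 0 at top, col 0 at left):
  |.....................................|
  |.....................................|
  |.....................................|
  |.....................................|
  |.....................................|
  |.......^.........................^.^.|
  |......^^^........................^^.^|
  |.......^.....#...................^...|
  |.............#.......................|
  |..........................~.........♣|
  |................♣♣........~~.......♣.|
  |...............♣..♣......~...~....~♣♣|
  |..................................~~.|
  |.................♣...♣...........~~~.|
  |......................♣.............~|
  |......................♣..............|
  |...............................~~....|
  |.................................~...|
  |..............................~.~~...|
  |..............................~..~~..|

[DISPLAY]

                                          
                                          
   .....................................  
   .....................................  
   .....................................  
   .....................................  
   .....................................  
   .......^.........................^.^.  
   ......^^^........................^^.^  
   .......^.....#...................^...  
   .............#.......................  
   ..........................~.........♣  
   ................♣♣@.......~~.......♣.  
   ...............♣..♣......~...~....~♣♣  
   ..................................~~.  
   .................♣...♣...........~~~.  
   ......................♣.............~  
   ......................♣..............  
   ...............................~~....  
   .................................~...  
   ..............................~.~~...  
   ..............................~..~~..  
                                          
                                          


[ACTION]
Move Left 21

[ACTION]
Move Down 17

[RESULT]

                     .......^.....#.......
                     .............#.......
                     .....................
                     ................♣♣...
                     ...............♣..♣..
                     .....................
                     .................♣...
                     .....................
                     .....................
                     .....................
                     .....................
                     .....................
                     @....................
                                          
                                          
                                          
                                          
                                          
                                          
                                          
                                          
                                          
                                          
                                          


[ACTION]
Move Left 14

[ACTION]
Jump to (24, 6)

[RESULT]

                                          
                                          
                                          
                                          
                                          
                                          
..................................        
..................................        
..................................        
..................................        
..................................        
....^.........................^.^.        
...^^^...............@........^^.^        
....^.....#...................^...        
..........#.......................        
.......................~.........♣        
.............♣♣........~~.......♣.        
............♣..♣......~...~....~♣♣        
...............................~~.        
..............♣...♣...........~~~.        
...................♣.............~        
...................♣..............        
............................~~....        
..............................~...        


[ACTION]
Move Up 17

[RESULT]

                                          
                                          
                                          
                                          
                                          
                                          
                                          
                                          
                                          
                                          
                                          
                                          
.....................@............        
..................................        
..................................        
..................................        
..................................        
....^.........................^.^.        
...^^^........................^^.^        
....^.....#...................^...        
..........#.......................        
.......................~.........♣        
.............♣♣........~~.......♣.        
............♣..♣......~...~....~♣♣        


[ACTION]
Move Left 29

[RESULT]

                                          
                                          
                                          
                                          
                                          
                                          
                                          
                                          
                                          
                                          
                                          
                                          
                     @....................
                     .....................
                     .....................
                     .....................
                     .....................
                     .......^.............
                     ......^^^............
                     .......^.....#.......
                     .............#.......
                     .....................
                     ................♣♣...
                     ...............♣..♣..


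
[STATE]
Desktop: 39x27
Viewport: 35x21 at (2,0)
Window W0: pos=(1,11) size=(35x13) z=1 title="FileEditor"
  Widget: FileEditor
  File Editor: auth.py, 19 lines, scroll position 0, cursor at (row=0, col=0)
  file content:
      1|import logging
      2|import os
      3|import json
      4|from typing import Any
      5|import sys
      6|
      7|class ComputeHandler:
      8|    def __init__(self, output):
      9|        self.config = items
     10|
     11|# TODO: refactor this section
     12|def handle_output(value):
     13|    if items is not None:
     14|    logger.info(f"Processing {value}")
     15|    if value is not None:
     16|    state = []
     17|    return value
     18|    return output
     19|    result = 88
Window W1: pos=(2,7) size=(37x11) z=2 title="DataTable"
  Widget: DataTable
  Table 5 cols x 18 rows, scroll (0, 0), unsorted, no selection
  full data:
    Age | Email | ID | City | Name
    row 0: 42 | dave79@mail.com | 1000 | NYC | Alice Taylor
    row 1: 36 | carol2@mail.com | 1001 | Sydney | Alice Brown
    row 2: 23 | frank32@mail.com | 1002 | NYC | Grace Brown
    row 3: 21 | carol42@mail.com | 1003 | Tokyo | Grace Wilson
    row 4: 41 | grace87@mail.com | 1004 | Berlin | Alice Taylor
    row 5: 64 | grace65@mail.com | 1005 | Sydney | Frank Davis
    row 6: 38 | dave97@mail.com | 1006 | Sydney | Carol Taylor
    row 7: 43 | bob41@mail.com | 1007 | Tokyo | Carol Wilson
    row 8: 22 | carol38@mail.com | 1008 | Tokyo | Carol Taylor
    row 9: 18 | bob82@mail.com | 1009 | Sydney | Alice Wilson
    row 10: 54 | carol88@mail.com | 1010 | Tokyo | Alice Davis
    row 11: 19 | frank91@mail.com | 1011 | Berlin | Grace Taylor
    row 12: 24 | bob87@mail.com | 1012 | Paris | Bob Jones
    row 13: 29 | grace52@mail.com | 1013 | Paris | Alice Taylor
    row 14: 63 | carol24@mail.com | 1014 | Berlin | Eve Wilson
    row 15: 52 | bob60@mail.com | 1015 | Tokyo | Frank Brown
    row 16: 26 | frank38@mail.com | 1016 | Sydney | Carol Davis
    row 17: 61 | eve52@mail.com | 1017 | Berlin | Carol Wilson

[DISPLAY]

                                   
                                   
                                   
                                   
                                   
                                   
                                   
┏━━━━━━━━━━━━━━━━━━━━━━━━━━━━━━━━━━
┃ DataTable                        
┠──────────────────────────────────
┃Age│Email           │ID  │City  │N
┃───┼────────────────┼────┼──────┼─
┃42 │dave79@mail.com │1000│NYC   │A
┃36 │carol2@mail.com │1001│Sydney│A
┃23 │frank32@mail.com│1002│NYC   │G
┃21 │carol42@mail.com│1003│Tokyo │G
┃41 │grace87@mail.com│1004│Berlin│A
┗━━━━━━━━━━━━━━━━━━━━━━━━━━━━━━━━━━
import sys                      ░┃ 
                                ░┃ 
class ComputeHandler:           ░┃ 


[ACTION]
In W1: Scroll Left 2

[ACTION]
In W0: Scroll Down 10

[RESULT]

                                   
                                   
                                   
                                   
                                   
                                   
                                   
┏━━━━━━━━━━━━━━━━━━━━━━━━━━━━━━━━━━
┃ DataTable                        
┠──────────────────────────────────
┃Age│Email           │ID  │City  │N
┃───┼────────────────┼────┼──────┼─
┃42 │dave79@mail.com │1000│NYC   │A
┃36 │carol2@mail.com │1001│Sydney│A
┃23 │frank32@mail.com│1002│NYC   │G
┃21 │carol42@mail.com│1003│Tokyo │G
┃41 │grace87@mail.com│1004│Berlin│A
┗━━━━━━━━━━━━━━━━━━━━━━━━━━━━━━━━━━
    if value is not None:       ░┃ 
    state = []                  ░┃ 
    return value                ░┃ 


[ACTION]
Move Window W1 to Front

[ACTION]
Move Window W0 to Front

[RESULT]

                                   
                                   
                                   
                                   
                                   
                                   
                                   
┏━━━━━━━━━━━━━━━━━━━━━━━━━━━━━━━━━━
┃ DataTable                        
┠──────────────────────────────────
┃Age│Email           │ID  │City  │N
━━━━━━━━━━━━━━━━━━━━━━━━━━━━━━━━━┓─
 FileEditor                      ┃A
─────────────────────────────────┨A
# TODO: refactor this section   ▲┃G
def handle_output(value):       ░┃G
    if items is not None:       ░┃A
    logger.info(f"Processing {va░┃━
    if value is not None:       ░┃ 
    state = []                  ░┃ 
    return value                ░┃ 


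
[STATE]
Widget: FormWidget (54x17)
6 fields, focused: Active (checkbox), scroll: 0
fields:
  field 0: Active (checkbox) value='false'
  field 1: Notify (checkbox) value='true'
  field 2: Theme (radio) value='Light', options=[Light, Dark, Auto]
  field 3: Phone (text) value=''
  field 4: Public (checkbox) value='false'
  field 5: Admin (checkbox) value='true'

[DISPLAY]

> Active:     [ ]                                     
  Notify:     [x]                                     
  Theme:      (●) Light  ( ) Dark  ( ) Auto           
  Phone:      [                                      ]
  Public:     [ ]                                     
  Admin:      [x]                                     
                                                      
                                                      
                                                      
                                                      
                                                      
                                                      
                                                      
                                                      
                                                      
                                                      
                                                      


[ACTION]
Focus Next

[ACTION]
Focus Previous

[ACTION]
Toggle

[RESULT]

> Active:     [x]                                     
  Notify:     [x]                                     
  Theme:      (●) Light  ( ) Dark  ( ) Auto           
  Phone:      [                                      ]
  Public:     [ ]                                     
  Admin:      [x]                                     
                                                      
                                                      
                                                      
                                                      
                                                      
                                                      
                                                      
                                                      
                                                      
                                                      
                                                      


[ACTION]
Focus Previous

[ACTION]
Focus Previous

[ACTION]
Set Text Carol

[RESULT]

  Active:     [x]                                     
  Notify:     [x]                                     
  Theme:      (●) Light  ( ) Dark  ( ) Auto           
  Phone:      [                                      ]
> Public:     [ ]                                     
  Admin:      [x]                                     
                                                      
                                                      
                                                      
                                                      
                                                      
                                                      
                                                      
                                                      
                                                      
                                                      
                                                      


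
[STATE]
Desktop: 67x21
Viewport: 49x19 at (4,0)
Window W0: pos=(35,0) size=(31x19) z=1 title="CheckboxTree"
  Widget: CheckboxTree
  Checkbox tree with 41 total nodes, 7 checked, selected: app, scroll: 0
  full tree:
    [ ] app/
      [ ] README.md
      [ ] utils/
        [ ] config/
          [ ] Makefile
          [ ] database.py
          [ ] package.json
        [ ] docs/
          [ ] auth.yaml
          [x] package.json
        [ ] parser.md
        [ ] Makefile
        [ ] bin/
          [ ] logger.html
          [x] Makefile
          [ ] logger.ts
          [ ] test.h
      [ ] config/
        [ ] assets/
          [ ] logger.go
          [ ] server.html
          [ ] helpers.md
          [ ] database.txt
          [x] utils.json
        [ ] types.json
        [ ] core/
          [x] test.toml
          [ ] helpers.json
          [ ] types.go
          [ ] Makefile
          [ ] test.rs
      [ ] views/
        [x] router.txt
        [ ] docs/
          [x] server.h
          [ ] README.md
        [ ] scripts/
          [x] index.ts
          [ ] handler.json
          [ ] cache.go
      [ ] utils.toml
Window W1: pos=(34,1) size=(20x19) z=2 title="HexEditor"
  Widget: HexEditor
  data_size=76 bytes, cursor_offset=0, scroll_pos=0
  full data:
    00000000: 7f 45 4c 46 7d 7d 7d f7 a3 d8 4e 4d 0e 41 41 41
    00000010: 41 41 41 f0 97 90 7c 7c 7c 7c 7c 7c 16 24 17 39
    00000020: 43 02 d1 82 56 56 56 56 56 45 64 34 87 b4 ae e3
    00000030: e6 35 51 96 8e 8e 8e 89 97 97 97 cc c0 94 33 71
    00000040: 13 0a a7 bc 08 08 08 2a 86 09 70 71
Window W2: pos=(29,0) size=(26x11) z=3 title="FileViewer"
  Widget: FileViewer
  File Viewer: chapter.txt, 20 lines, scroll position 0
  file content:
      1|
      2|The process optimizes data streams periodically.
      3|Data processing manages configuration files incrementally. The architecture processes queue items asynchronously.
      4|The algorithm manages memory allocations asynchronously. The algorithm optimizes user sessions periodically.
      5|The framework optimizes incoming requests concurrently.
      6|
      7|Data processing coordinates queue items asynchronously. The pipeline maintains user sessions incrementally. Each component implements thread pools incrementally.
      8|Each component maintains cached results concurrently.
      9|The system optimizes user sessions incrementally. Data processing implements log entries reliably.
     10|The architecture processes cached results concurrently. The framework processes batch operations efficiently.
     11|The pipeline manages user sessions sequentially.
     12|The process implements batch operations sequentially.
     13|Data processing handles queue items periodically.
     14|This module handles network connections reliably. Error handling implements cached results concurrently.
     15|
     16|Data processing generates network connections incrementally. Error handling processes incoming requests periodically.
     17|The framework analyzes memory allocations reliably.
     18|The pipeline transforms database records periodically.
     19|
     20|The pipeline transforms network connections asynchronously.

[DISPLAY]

                         ┏━━━━━━━━━━━━━━━━━━━━━━━
                         ┃ FileViewer            
                         ┠───────────────────────
                         ┃                       
                         ┃The process optimizes d
                         ┃Data processing manages
                         ┃The algorithm manages m
                         ┃The framework optimizes
                         ┃                       
                         ┃Data processing coordin
                         ┗━━━━━━━━━━━━━━━━━━━━━━━
                              ┃                  
                              ┃                  
                              ┃                  
                              ┃                  
                              ┃                  
                              ┃                  
                              ┃                  
                              ┃                  


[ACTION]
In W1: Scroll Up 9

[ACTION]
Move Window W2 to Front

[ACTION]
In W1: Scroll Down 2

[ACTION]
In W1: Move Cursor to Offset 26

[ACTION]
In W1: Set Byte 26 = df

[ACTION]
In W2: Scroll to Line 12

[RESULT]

                         ┏━━━━━━━━━━━━━━━━━━━━━━━
                         ┃ FileViewer            
                         ┠───────────────────────
                         ┃The process implements 
                         ┃Data processing handles
                         ┃This module handles net
                         ┃                       
                         ┃Data processing generat
                         ┃The framework analyzes 
                         ┃The pipeline transforms
                         ┗━━━━━━━━━━━━━━━━━━━━━━━
                              ┃                  
                              ┃                  
                              ┃                  
                              ┃                  
                              ┃                  
                              ┃                  
                              ┃                  
                              ┃                  


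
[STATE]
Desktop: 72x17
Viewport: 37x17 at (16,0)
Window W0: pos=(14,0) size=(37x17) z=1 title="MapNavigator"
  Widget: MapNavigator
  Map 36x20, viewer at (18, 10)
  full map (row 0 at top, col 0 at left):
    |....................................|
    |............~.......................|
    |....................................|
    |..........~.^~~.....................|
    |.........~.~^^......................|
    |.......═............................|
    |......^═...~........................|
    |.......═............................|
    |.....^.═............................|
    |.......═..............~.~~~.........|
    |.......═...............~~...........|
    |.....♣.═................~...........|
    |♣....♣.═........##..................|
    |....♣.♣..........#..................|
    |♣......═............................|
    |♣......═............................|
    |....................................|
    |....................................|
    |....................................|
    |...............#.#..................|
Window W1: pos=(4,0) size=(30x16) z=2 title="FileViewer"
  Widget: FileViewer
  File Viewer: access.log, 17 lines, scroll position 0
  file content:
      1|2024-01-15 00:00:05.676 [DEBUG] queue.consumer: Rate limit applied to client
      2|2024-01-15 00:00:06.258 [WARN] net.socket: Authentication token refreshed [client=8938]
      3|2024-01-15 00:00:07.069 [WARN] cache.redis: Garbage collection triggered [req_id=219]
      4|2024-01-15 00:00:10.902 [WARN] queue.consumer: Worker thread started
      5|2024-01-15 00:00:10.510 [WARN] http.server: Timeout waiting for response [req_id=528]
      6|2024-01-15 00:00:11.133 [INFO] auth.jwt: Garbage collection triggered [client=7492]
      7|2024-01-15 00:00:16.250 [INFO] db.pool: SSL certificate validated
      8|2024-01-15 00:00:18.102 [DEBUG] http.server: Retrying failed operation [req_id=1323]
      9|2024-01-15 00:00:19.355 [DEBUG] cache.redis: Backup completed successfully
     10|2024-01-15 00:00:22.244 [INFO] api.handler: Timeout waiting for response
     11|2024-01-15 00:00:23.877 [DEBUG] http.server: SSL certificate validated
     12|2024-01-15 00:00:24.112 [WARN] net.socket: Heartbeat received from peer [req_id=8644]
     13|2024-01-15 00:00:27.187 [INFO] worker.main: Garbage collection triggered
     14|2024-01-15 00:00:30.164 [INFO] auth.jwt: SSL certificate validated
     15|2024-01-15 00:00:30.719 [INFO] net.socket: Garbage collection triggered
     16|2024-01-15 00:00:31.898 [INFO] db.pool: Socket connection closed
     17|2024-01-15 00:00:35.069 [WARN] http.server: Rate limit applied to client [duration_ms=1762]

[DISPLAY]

━━━━━━━━━━━━━━━━━┓━━━━━━━━━━━━━━━━┓  
                 ┃                ┃  
─────────────────┨────────────────┨  
00:00:05.676 [DE▲┃................┃  
00:00:06.258 [WA█┃................┃  
00:00:07.069 [WA░┃................┃  
00:00:10.902 [WA░┃................┃  
00:00:10.510 [WA░┃................┃  
00:00:11.133 [IN░┃..~.~~~.........┃  
00:00:16.250 [IN░┃...~~...........┃  
00:00:18.102 [DE░┃....~...........┃  
00:00:19.355 [DE░┃................┃  
00:00:22.244 [IN░┃................┃  
00:00:23.877 [DE░┃................┃  
00:00:24.112 [WA▼┃................┃  
━━━━━━━━━━━━━━━━━┛................┃  
━━━━━━━━━━━━━━━━━━━━━━━━━━━━━━━━━━┛  


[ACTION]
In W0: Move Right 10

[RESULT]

━━━━━━━━━━━━━━━━━┓━━━━━━━━━━━━━━━━┓  
                 ┃                ┃  
─────────────────┨────────────────┨  
00:00:05.676 [DE▲┃......          ┃  
00:00:06.258 [WA█┃......          ┃  
00:00:07.069 [WA░┃......          ┃  
00:00:10.902 [WA░┃......          ┃  
00:00:10.510 [WA░┃......          ┃  
00:00:11.133 [IN░┃......          ┃  
00:00:16.250 [IN░┃......          ┃  
00:00:18.102 [DE░┃......          ┃  
00:00:19.355 [DE░┃......          ┃  
00:00:22.244 [IN░┃......          ┃  
00:00:23.877 [DE░┃......          ┃  
00:00:24.112 [WA▼┃......          ┃  
━━━━━━━━━━━━━━━━━┛......          ┃  
━━━━━━━━━━━━━━━━━━━━━━━━━━━━━━━━━━┛  


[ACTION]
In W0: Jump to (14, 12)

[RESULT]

━━━━━━━━━━━━━━━━━┓━━━━━━━━━━━━━━━━┓  
                 ┃                ┃  
─────────────────┨────────────────┨  
00:00:05.676 [DE▲┃................┃  
00:00:06.258 [WA█┃................┃  
00:00:07.069 [WA░┃................┃  
00:00:10.902 [WA░┃......~.~~~.....┃  
00:00:10.510 [WA░┃.......~~.......┃  
00:00:11.133 [IN░┃........~.......┃  
00:00:16.250 [IN░┃##..............┃  
00:00:18.102 [DE░┃.#..............┃  
00:00:19.355 [DE░┃................┃  
00:00:22.244 [IN░┃................┃  
00:00:23.877 [DE░┃................┃  
00:00:24.112 [WA▼┃................┃  
━━━━━━━━━━━━━━━━━┛................┃  
━━━━━━━━━━━━━━━━━━━━━━━━━━━━━━━━━━┛  


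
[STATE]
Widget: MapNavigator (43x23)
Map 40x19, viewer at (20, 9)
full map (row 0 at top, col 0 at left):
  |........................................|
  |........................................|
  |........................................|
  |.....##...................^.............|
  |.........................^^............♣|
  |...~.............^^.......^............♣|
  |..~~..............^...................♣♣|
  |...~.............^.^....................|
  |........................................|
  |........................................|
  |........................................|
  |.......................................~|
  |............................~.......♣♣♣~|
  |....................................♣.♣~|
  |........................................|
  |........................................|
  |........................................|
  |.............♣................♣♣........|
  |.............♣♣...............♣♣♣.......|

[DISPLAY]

                                           
                                           
 ........................................  
 ........................................  
 ........................................  
 .....##...................^.............  
 .........................^^............♣  
 ...~.............^^.......^............♣  
 ..~~..............^...................♣♣  
 ...~.............^.^....................  
 ........................................  
 ....................@...................  
 ........................................  
 .......................................~  
 ............................~.......♣♣♣~  
 ....................................♣.♣~  
 ........................................  
 ........................................  
 ........................................  
 .............♣................♣♣........  
 .............♣♣...............♣♣♣.......  
                                           
                                           


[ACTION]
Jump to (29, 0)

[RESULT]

                                           
                                           
                                           
                                           
                                           
                                           
                                           
                                           
                                           
                                           
                                           
.....................@..........           
................................           
................................           
..................^.............           
.................^^............♣           
.........^^.......^............♣           
..........^...................♣♣           
.........^.^....................           
................................           
................................           
................................           
...............................~           


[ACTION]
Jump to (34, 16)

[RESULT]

....^^.......^............♣                
.....^...................♣♣                
....^.^....................                
...........................                
...........................                
...........................                
..........................~                
...............~.......♣♣♣~                
.......................♣.♣~                
...........................                
...........................                
.....................@.....                
♣................♣♣........                
♣♣...............♣♣♣.......                
                                           
                                           
                                           
                                           
                                           
                                           
                                           
                                           
                                           


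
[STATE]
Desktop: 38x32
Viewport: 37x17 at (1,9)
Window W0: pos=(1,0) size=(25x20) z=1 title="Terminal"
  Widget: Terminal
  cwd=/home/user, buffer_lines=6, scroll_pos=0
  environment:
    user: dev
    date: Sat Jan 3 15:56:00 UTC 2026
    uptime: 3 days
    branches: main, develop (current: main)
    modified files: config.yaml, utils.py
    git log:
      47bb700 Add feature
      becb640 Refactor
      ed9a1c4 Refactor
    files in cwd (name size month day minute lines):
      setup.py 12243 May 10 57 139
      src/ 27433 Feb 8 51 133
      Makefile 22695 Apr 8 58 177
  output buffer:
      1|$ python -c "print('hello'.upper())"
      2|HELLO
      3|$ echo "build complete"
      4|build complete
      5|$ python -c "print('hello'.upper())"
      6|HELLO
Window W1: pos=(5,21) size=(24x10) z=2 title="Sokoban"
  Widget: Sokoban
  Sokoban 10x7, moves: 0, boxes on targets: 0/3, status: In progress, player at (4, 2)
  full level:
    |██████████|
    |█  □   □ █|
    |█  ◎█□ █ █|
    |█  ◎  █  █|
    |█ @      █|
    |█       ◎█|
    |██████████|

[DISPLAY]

┃$ █                    ┃            
┃                       ┃            
┃                       ┃            
┃                       ┃            
┃                       ┃            
┃                       ┃            
┃                       ┃            
┃                       ┃            
┃                       ┃            
┃                       ┃            
┗━━━━━━━━━━━━━━━━━━━━━━━┛            
                                     
    ┏━━━━━━━━━━━━━━━━━━━━━━┓         
    ┃ Sokoban              ┃         
    ┠──────────────────────┨         
    ┃██████████            ┃         
    ┃█  □   □ █            ┃         


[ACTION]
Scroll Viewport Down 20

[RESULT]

┃                       ┃            
┃                       ┃            
┃                       ┃            
┃                       ┃            
┗━━━━━━━━━━━━━━━━━━━━━━━┛            
                                     
    ┏━━━━━━━━━━━━━━━━━━━━━━┓         
    ┃ Sokoban              ┃         
    ┠──────────────────────┨         
    ┃██████████            ┃         
    ┃█  □   □ █            ┃         
    ┃█  ◎█□ █ █            ┃         
    ┃█  ◎  █  █            ┃         
    ┃█ @      █            ┃         
    ┃█       ◎█            ┃         
    ┗━━━━━━━━━━━━━━━━━━━━━━┛         
                                     


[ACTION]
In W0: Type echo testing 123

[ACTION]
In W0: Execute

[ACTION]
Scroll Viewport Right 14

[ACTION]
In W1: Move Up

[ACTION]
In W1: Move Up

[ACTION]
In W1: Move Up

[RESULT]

┃                       ┃            
┃                       ┃            
┃                       ┃            
┃                       ┃            
┗━━━━━━━━━━━━━━━━━━━━━━━┛            
                                     
    ┏━━━━━━━━━━━━━━━━━━━━━━┓         
    ┃ Sokoban              ┃         
    ┠──────────────────────┨         
    ┃██████████            ┃         
    ┃█ @□   □ █            ┃         
    ┃█  ◎█□ █ █            ┃         
    ┃█  ◎  █  █            ┃         
    ┃█        █            ┃         
    ┃█       ◎█            ┃         
    ┗━━━━━━━━━━━━━━━━━━━━━━┛         
                                     
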